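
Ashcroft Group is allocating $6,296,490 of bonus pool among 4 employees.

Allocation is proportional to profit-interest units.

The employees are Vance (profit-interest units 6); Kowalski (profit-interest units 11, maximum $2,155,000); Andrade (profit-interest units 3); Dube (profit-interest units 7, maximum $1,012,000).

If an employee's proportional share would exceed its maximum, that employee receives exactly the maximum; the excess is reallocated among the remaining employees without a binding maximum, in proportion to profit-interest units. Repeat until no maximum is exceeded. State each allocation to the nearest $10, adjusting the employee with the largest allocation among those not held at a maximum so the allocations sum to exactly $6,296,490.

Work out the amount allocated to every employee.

Sum of profit-interest units: 27.
Pro-rata shares before constraints: Vance 1,399,220.00; Kowalski 2,565,236.67; Andrade 699,610.00; Dube 1,632,423.33.
Held at cap: Kowalski ($2,155,000), Dube ($1,012,000); residual $3,129,490 reallocated over remaining profit-interest units 9.
Redistributed shares: Vance 2,086,326.67 → $2,086,330; Andrade 1,043,163.33 → $1,043,160.

Vance: $2,086,330 · Kowalski: $2,155,000 · Andrade: $1,043,160 · Dube: $1,012,000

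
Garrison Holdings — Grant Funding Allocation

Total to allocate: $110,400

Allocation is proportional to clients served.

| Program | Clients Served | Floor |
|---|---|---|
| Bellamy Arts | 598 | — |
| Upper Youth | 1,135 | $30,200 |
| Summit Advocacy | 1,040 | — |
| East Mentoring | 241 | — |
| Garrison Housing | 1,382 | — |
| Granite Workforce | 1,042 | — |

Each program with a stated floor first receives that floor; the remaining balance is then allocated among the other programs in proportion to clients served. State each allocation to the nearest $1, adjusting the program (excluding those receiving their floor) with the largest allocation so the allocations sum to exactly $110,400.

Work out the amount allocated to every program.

Bellamy Arts: $11,146 | Upper Youth: $30,200 | Summit Advocacy: $19,384 | East Mentoring: $4,492 | Garrison Housing: $25,757 | Granite Workforce: $19,421

Guaranteed amounts: Upper Youth $30,200. Remaining pool $80,200.
Remaining pool split over remaining clients served 4,303: Bellamy Arts 11,145.62 → $11,146; Summit Advocacy 19,383.69 → $19,384; East Mentoring 4,491.80 → $4,492; Garrison Housing 25,757.94 → $25,758; Granite Workforce 19,420.96 → $19,421.
Rounding difference −$1 applied to Garrison Housing → $25,757.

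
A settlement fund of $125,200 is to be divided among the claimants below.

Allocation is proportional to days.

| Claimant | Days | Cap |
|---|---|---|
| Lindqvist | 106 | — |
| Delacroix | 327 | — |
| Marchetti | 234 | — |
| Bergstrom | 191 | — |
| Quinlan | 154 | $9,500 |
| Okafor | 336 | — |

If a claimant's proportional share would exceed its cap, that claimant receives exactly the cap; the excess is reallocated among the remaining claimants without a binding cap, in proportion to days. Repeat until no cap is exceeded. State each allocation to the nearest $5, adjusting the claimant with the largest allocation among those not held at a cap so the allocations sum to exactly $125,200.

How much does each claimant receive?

Sum of days: 1,348.
Pro-rata shares before constraints: Lindqvist 9,845.10; Delacroix 30,371.22; Marchetti 21,733.53; Bergstrom 17,739.76; Quinlan 14,303.26; Okafor 31,207.12.
Cap binds for Quinlan ($9,500); balance $115,700 reallocated over remaining days 1,194.
Redistributed shares: Lindqvist 10,271.52 → $10,270; Delacroix 31,686.68 → $31,685; Marchetti 22,674.87 → $22,675; Bergstrom 18,508.12 → $18,510; Okafor 32,558.79 → $32,560.

Lindqvist: $10,270; Delacroix: $31,685; Marchetti: $22,675; Bergstrom: $18,510; Quinlan: $9,500; Okafor: $32,560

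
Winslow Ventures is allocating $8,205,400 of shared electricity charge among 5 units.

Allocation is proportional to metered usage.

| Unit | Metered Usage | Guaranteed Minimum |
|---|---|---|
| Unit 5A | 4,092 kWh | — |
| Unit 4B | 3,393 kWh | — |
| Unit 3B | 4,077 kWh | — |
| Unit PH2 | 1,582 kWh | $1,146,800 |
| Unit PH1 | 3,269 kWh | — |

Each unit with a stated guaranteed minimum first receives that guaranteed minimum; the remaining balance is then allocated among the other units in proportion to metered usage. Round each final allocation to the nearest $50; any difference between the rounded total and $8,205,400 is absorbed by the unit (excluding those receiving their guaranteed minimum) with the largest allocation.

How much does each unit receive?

Guaranteed amounts: Unit PH2 $1,146,800. Residual $7,058,600.
Residual split over remaining metered usage 14,831: Unit 5A 1,947,528.23 → $1,947,550; Unit 4B 1,614,849.29 → $1,614,850; Unit 3B 1,940,389.20 → $1,940,400; Unit PH1 1,555,833.28 → $1,555,850.
Rounding difference −$50 applied to Unit 5A → $1,947,500.

Unit 5A: $1,947,500; Unit 4B: $1,614,850; Unit 3B: $1,940,400; Unit PH2: $1,146,800; Unit PH1: $1,555,850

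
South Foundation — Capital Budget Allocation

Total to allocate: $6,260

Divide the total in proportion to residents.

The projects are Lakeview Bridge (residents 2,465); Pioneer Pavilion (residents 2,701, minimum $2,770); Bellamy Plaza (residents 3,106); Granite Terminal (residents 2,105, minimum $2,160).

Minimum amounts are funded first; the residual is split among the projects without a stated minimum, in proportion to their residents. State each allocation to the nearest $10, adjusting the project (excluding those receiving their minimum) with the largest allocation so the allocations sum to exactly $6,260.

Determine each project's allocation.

Guaranteed amounts: Pioneer Pavilion $2,770; Granite Terminal $2,160. Remaining pool $1,330.
Remaining pool split over remaining residents 5,571: Lakeview Bridge 588.49 → $590; Bellamy Plaza 741.51 → $740.

Lakeview Bridge: $590 · Pioneer Pavilion: $2,770 · Bellamy Plaza: $740 · Granite Terminal: $2,160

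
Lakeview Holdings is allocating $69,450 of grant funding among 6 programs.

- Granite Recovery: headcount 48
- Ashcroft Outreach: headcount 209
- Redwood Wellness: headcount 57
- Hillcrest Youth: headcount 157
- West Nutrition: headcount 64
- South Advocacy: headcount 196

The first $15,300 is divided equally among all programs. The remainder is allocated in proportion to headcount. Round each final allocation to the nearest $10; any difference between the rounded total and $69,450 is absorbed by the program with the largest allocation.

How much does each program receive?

Granite Recovery: $6,110 | Ashcroft Outreach: $18,030 | Redwood Wellness: $6,770 | Hillcrest Youth: $14,180 | West Nutrition: $7,290 | South Advocacy: $17,070

Equal tier: $15,300 ÷ 6 = $2,550 apiece.
Remainder $54,150 by headcount (total 731): Granite Recovery 3,555.68 → $3,560; Ashcroft Outreach 15,482.01 → $15,480; Redwood Wellness 4,222.37 → $4,220; Hillcrest Youth 11,630.03 → $11,630; West Nutrition 4,740.90 → $4,740; South Advocacy 14,519.02 → $14,520.
Totals: Granite Recovery $2,550 + $3,560 = $6,110; Ashcroft Outreach $2,550 + $15,480 = $18,030; Redwood Wellness $2,550 + $4,220 = $6,770; Hillcrest Youth $2,550 + $11,630 = $14,180; West Nutrition $2,550 + $4,740 = $7,290; South Advocacy $2,550 + $14,520 = $17,070.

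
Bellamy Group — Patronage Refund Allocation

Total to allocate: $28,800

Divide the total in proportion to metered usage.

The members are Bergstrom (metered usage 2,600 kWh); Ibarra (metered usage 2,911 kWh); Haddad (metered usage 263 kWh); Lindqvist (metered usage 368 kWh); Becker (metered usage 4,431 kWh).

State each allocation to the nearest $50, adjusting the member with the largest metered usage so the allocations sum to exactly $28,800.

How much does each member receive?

Bergstrom: $7,100 · Ibarra: $7,950 · Haddad: $700 · Lindqvist: $1,000 · Becker: $12,050

Sum of metered usage: 2,600 + 2,911 + 263 + 368 + 4,431 = 10,573.
Raw shares: Bergstrom 7,082.19; Ibarra 7,929.33; Haddad 716.39; Lindqvist 1,002.40; Becker 12,069.69.
At nearest $50: Bergstrom $7,100; Ibarra $7,950; Haddad $700; Lindqvist $1,000; Becker $12,050. Sum = $28,800.
Rounded total matches; no reconciliation needed.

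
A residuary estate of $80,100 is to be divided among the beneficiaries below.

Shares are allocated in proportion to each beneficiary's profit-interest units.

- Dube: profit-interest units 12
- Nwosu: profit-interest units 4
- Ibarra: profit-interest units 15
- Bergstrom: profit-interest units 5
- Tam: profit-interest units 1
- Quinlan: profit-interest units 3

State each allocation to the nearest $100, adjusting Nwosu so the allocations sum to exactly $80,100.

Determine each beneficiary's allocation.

Dube: $24,000 | Nwosu: $8,100 | Ibarra: $30,000 | Bergstrom: $10,000 | Tam: $2,000 | Quinlan: $6,000

Total profit-interest units = 40.
Raw shares: Dube 12/40 × $80,100 = 24,030.00; Nwosu 4/40 × $80,100 = 8,010.00; Ibarra 15/40 × $80,100 = 30,037.50; Bergstrom 5/40 × $80,100 = 10,012.50; Tam 1/40 × $80,100 = 2,002.50; Quinlan 3/40 × $80,100 = 6,007.50.
At nearest $100: Dube $24,000; Nwosu $8,000; Ibarra $30,000; Bergstrom $10,000; Tam $2,000; Quinlan $6,000. Sum = $80,000.
Difference $80,100 − $80,000 = +$100 applied to Nwosu: Nwosu becomes $8,100.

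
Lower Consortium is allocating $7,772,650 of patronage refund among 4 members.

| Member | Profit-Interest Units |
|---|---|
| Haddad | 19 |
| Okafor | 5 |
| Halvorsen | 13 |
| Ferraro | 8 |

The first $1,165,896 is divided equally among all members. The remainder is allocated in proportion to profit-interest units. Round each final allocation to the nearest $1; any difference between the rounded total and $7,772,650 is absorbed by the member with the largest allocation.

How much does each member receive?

Haddad: $3,080,992; Okafor: $1,025,558; Halvorsen: $2,200,092; Ferraro: $1,466,008

Equal tier: $1,165,896 ÷ 4 = $291,474 apiece.
Remainder $6,606,754 by profit-interest units (total 45): Haddad 2,789,518.36 → $2,789,518; Okafor 734,083.78 → $734,084; Halvorsen 1,908,617.82 → $1,908,618; Ferraro 1,174,534.04 → $1,174,534.
Totals: Haddad $291,474 + $2,789,518 = $3,080,992; Okafor $291,474 + $734,084 = $1,025,558; Halvorsen $291,474 + $1,908,618 = $2,200,092; Ferraro $291,474 + $1,174,534 = $1,466,008.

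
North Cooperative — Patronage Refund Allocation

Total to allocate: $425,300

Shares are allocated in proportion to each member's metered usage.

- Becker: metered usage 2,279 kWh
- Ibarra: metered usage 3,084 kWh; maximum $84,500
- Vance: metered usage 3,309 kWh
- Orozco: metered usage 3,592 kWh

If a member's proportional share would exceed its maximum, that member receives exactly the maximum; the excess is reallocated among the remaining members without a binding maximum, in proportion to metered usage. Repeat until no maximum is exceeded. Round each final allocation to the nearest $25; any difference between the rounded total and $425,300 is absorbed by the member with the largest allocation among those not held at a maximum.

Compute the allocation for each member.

Becker: $84,600 · Ibarra: $84,500 · Vance: $122,850 · Orozco: $133,350

Combined metered usage = 12,264.
Proportional shares (ignoring caps): Becker 79,032.84; Ibarra 106,949.22; Vance 114,751.93; Orozco 124,566.01.
Cap binds for Ibarra ($84,500); residual $340,800 reallocated over remaining metered usage 9,180.
Redistributed shares: Becker 84,606.01 → $84,600; Vance 122,843.92 → $122,850; Orozco 133,350.07 → $133,350.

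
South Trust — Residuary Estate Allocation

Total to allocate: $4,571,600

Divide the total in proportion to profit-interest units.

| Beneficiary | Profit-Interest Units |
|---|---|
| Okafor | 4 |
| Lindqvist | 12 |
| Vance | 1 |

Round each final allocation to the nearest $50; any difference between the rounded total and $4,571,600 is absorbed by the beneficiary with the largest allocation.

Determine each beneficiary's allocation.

Okafor: $1,075,650; Lindqvist: $3,227,050; Vance: $268,900

Combined profit-interest units = 17.
Unrounded shares: Okafor 4/17 × $4,571,600 = 1,075,670.59; Lindqvist 12/17 × $4,571,600 = 3,227,011.76; Vance 1/17 × $4,571,600 = 268,917.65.
Rounded to nearest $50: Okafor $1,075,650; Lindqvist $3,227,000; Vance $268,900. Sum = $4,571,550.
Difference $4,571,600 − $4,571,550 = +$50 applied to largest allocation (Lindqvist): Lindqvist becomes $3,227,050.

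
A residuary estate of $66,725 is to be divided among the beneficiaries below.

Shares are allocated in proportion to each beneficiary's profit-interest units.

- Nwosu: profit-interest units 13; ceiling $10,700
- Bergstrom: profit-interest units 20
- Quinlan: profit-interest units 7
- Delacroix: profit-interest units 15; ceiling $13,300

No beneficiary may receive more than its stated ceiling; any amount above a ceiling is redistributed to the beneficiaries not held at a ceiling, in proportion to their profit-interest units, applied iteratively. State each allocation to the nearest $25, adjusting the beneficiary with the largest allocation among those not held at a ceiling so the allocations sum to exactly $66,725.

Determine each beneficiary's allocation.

Nwosu: $10,700 · Bergstrom: $31,650 · Quinlan: $11,075 · Delacroix: $13,300

Combined profit-interest units = 55.
Proportional shares (ignoring caps): Nwosu 15,771.36; Bergstrom 24,263.64; Quinlan 8,492.27; Delacroix 18,197.73.
Held at cap: Nwosu ($10,700), Delacroix ($13,300); balance $42,725 reallocated over remaining profit-interest units 27.
Shares after redistribution: Bergstrom 31,648.15 → $31,650; Quinlan 11,076.85 → $11,075.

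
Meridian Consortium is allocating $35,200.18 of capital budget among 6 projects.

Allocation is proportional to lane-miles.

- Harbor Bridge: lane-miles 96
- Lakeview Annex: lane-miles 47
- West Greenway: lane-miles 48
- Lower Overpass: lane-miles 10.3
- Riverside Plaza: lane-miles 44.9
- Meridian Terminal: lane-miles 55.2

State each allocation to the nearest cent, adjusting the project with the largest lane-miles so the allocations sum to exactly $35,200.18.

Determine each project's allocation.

Total lane-miles = 96 + 47 + 48 + 10.3 + 44.9 + 55.2 = 301.4.
Raw shares: Harbor Bridge 11,211.7362; Lakeview Annex 5,489.0792; West Greenway 5,605.8681; Lower Overpass 1,202.9259; Riverside Plaza 5,243.8224; Meridian Terminal 6,446.7483.
Rounded to nearest cent: Harbor Bridge $11,211.74; Lakeview Annex $5,489.08; West Greenway $5,605.87; Lower Overpass $1,202.93; Riverside Plaza $5,243.82; Meridian Terminal $6,446.75. Sum = $35,200.19.
Difference $35,200.18 − $35,200.19 = −$0.01 applied to largest lane-miles (Harbor Bridge): Harbor Bridge becomes $11,211.73.

Harbor Bridge: $11,211.73 · Lakeview Annex: $5,489.08 · West Greenway: $5,605.87 · Lower Overpass: $1,202.93 · Riverside Plaza: $5,243.82 · Meridian Terminal: $6,446.75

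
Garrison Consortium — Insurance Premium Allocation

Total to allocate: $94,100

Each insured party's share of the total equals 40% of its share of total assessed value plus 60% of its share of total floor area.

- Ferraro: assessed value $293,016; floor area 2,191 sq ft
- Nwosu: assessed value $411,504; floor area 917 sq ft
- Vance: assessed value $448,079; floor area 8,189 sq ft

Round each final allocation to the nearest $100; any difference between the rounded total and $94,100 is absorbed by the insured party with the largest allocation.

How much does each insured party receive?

Assessed value total 1,152,599; floor area total 11,297.
Blended shares (40% assessed value + 60% floor area): Ferraro 0.2181; Nwosu 0.1915; Vance 0.5904.
Proportional shares: Ferraro 20,519.07; Nwosu 18,021.30; Vance 55,559.63.
At nearest $100: Ferraro $20,500; Nwosu $18,000; Vance $55,600. Sum = $94,100.
Sum already equals the total — no adjustment.

Ferraro: $20,500; Nwosu: $18,000; Vance: $55,600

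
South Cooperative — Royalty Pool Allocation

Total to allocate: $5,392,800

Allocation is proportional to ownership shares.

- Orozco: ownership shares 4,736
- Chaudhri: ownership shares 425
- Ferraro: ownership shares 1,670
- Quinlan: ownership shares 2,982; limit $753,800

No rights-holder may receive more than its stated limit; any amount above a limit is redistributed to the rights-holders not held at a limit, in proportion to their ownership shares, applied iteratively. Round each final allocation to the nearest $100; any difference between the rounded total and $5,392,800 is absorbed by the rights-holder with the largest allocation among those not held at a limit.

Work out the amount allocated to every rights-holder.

Orozco: $3,216,300; Chaudhri: $288,600; Ferraro: $1,134,100; Quinlan: $753,800

Total ownership shares = 9,813.
Unconstrained shares: Orozco 2,602,700.58; Chaudhri 233,561.60; Ferraro 917,759.71; Quinlan 1,638,778.11.
Held at cap: Quinlan ($753,800); balance $4,639,000 reallocated over remaining ownership shares 6,831.
Shares after redistribution: Orozco 3,216,264.68 → $3,216,300; Chaudhri 288,621.72 → $288,600; Ferraro 1,134,113.60 → $1,134,100.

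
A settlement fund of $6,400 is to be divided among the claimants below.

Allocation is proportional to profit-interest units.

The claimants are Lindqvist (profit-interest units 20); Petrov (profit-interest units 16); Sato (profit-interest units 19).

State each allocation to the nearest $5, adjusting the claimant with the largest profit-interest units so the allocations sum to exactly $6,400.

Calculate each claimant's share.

Sum of profit-interest units: 20 + 16 + 19 = 55.
Raw shares: Lindqvist 2,327.27; Petrov 1,861.82; Sato 2,210.91.
After rounding ($5): Lindqvist $2,325; Petrov $1,860; Sato $2,210. Sum = $6,395.
Difference $6,400 − $6,395 = +$5 applied to largest profit-interest units (Lindqvist): Lindqvist becomes $2,330.

Lindqvist: $2,330 · Petrov: $1,860 · Sato: $2,210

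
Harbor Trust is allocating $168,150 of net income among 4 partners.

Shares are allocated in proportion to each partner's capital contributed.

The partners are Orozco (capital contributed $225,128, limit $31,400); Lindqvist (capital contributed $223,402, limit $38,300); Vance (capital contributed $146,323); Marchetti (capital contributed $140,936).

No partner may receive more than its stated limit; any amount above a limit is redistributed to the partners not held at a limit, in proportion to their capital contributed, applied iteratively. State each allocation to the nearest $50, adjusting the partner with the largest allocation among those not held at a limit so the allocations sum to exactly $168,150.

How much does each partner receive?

Combined capital contributed = 735,789.
Unconstrained shares: Orozco 51,448.54; Lindqvist 51,054.10; Vance 33,439.22; Marchetti 32,208.13.
Held at cap: Orozco ($31,400), Lindqvist ($38,300); balance $98,450 reallocated over remaining capital contributed 287,259.
Remaining shares: Vance 50,148.12 → $50,150; Marchetti 48,301.88 → $48,300.

Orozco: $31,400; Lindqvist: $38,300; Vance: $50,150; Marchetti: $48,300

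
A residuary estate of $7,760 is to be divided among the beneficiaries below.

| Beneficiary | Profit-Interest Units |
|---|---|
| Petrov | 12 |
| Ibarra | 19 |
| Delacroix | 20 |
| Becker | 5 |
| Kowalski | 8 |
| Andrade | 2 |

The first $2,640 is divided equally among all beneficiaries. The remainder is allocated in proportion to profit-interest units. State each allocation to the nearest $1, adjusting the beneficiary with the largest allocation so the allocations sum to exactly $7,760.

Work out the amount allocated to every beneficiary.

First tranche $2,640 split equally: $440 each.
Remainder $5,120 by profit-interest units (total 66): Petrov 930.91 → $931; Ibarra 1,473.94 → $1,474; Delacroix 1,551.52 → $1,552; Becker 387.88 → $388; Kowalski 620.61 → $621; Andrade 155.15 → $155.
Rounding difference −$1 on remainder applied to Delacroix.
Totals: Petrov $440 + $931 = $1,371; Ibarra $440 + $1,474 = $1,914; Delacroix $440 + $1,551 = $1,991; Becker $440 + $388 = $828; Kowalski $440 + $621 = $1,061; Andrade $440 + $155 = $595.

Petrov: $1,371; Ibarra: $1,914; Delacroix: $1,991; Becker: $828; Kowalski: $1,061; Andrade: $595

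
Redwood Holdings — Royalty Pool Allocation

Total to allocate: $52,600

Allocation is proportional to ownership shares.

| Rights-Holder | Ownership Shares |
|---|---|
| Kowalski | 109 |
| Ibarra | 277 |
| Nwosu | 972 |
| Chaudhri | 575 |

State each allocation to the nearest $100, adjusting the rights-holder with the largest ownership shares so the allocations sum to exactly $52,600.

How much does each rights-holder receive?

Kowalski: $3,000 · Ibarra: $7,500 · Nwosu: $26,500 · Chaudhri: $15,600

Total ownership shares = 1,933.
Pro-rata amounts: Kowalski 109/1,933 × $52,600 = 2,966.06; Ibarra 277/1,933 × $52,600 = 7,537.61; Nwosu 972/1,933 × $52,600 = 26,449.66; Chaudhri 575/1,933 × $52,600 = 15,646.66.
At nearest $100: Kowalski $3,000; Ibarra $7,500; Nwosu $26,400; Chaudhri $15,600. Sum = $52,500.
Difference $52,600 − $52,500 = +$100 applied to largest ownership shares (Nwosu): Nwosu becomes $26,500.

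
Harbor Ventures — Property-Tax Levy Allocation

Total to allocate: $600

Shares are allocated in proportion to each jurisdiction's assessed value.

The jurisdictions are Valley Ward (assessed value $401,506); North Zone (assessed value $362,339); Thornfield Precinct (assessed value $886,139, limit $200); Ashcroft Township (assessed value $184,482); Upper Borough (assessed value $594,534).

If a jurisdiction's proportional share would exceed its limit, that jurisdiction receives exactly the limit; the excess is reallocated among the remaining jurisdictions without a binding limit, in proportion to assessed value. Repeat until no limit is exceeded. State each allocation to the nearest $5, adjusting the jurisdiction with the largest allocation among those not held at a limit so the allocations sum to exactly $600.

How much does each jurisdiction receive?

Valley Ward: $105 · North Zone: $95 · Thornfield Precinct: $200 · Ashcroft Township: $50 · Upper Borough: $150

Combined assessed value = 2,429,000.
Unconstrained shares: Valley Ward 99.18; North Zone 89.50; Thornfield Precinct 218.89; Ashcroft Township 45.57; Upper Borough 146.86.
Held at cap: Thornfield Precinct ($200); residual $400 reallocated over remaining assessed value 1,542,861.
Remaining shares: Valley Ward 104.09 → $105; North Zone 93.94 → $95; Ashcroft Township 47.83 → $50; Upper Borough 154.14 → $155.
Rounding difference −$5 applied to Upper Borough → $150.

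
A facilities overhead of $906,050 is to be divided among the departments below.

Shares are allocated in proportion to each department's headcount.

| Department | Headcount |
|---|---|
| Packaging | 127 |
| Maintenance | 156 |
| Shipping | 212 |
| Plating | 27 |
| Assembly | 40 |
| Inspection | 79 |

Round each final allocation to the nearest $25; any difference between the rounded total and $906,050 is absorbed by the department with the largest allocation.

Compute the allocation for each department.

Packaging: $179,525; Maintenance: $220,500; Shipping: $299,625; Plating: $38,175; Assembly: $56,550; Inspection: $111,675

Combined headcount = 641.
Pro-rata amounts: Packaging 127/641 × $906,050 = 179,513.81; Maintenance 156/641 × $906,050 = 220,505.15; Shipping 212/641 × $906,050 = 299,660.84; Plating 27/641 × $906,050 = 38,164.35; Assembly 40/641 × $906,050 = 56,539.78; Inspection 79/641 × $906,050 = 111,666.07.
After rounding ($25): Packaging $179,525; Maintenance $220,500; Shipping $299,650; Plating $38,175; Assembly $56,550; Inspection $111,675. Sum = $906,075.
Difference $906,050 − $906,075 = −$25 applied to largest allocation (Shipping): Shipping becomes $299,625.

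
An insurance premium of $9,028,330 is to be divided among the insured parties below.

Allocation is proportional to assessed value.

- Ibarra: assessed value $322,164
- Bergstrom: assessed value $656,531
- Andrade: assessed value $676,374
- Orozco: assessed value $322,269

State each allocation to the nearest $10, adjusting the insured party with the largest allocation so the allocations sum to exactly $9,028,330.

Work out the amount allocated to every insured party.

Assessed value total: 1,977,338.
Unrounded shares: Ibarra 322,164/1,977,338 × $9,028,330 = 1,470,969.00; Bergstrom 656,531/1,977,338 × $9,028,330 = 2,997,655.70; Andrade 676,374/1,977,338 × $9,028,330 = 3,088,256.88; Orozco 322,269/1,977,338 × $9,028,330 = 1,471,448.42.
Rounded to nearest $10: Ibarra $1,470,970; Bergstrom $2,997,660; Andrade $3,088,260; Orozco $1,471,450. Sum = $9,028,340.
Difference $9,028,330 − $9,028,340 = −$10 applied to largest allocation (Andrade): Andrade becomes $3,088,250.

Ibarra: $1,470,970; Bergstrom: $2,997,660; Andrade: $3,088,250; Orozco: $1,471,450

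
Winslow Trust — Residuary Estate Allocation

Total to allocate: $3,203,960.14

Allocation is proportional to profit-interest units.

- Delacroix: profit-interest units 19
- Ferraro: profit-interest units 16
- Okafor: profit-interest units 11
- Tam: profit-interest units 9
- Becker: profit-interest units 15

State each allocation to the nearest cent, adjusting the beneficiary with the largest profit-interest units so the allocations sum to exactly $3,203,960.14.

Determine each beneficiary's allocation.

Delacroix: $869,646.32 | Ferraro: $732,333.75 | Okafor: $503,479.45 | Tam: $411,937.73 | Becker: $686,562.89

Sum of profit-interest units: 19 + 16 + 11 + 9 + 15 = 70.
Proportional shares: Delacroix 869,646.3237; Ferraro 732,333.7463; Okafor 503,479.4506; Tam 411,937.7323; Becker 686,562.8871.
After rounding (cent): Delacroix $869,646.32; Ferraro $732,333.75; Okafor $503,479.45; Tam $411,937.73; Becker $686,562.89. Sum = $3,203,960.14.
No rounding difference to absorb.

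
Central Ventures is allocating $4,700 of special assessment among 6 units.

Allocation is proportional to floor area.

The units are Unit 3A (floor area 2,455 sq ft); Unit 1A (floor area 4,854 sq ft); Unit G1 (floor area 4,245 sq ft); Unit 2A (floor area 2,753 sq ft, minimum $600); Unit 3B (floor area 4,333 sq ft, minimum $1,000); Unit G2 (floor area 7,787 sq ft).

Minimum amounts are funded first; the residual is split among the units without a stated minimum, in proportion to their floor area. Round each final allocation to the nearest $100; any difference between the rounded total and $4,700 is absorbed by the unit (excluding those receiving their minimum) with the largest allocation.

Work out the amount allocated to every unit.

Fund the minimums — Unit 2A $600; Unit 3B $1,000. Residual $3,100.
Residual split over remaining floor area 19,341: Unit 3A 393.49 → $400; Unit 1A 778.01 → $800; Unit G1 680.39 → $700; Unit G2 1,248.11 → $1,200.

Unit 3A: $400 | Unit 1A: $800 | Unit G1: $700 | Unit 2A: $600 | Unit 3B: $1,000 | Unit G2: $1,200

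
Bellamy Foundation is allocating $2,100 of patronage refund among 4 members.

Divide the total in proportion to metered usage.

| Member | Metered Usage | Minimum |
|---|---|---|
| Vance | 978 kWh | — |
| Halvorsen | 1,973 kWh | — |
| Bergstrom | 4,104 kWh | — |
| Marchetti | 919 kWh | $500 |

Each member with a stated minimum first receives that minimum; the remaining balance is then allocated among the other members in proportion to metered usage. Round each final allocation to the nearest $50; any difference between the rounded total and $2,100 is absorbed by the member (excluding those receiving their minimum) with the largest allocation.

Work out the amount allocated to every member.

Fund the minimums — Marchetti $500. Balance $1,600.
Balance split over remaining metered usage 7,055: Vance 221.80 → $200; Halvorsen 447.46 → $450; Bergstrom 930.74 → $950.

Vance: $200; Halvorsen: $450; Bergstrom: $950; Marchetti: $500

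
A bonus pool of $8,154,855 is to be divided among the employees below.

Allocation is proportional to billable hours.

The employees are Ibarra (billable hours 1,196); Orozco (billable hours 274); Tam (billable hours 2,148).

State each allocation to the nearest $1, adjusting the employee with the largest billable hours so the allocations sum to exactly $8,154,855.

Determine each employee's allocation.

Ibarra: $2,695,745; Orozco: $617,587; Tam: $4,841,523

Billable hours total: 1,196 + 274 + 2,148 = 3,618.
Pro-rata amounts: Ibarra 2,695,745.32; Orozco 617,587.14; Tam 4,841,522.54.
After rounding ($1): Ibarra $2,695,745; Orozco $617,587; Tam $4,841,523. Sum = $8,154,855.
Sum already equals the total — no adjustment.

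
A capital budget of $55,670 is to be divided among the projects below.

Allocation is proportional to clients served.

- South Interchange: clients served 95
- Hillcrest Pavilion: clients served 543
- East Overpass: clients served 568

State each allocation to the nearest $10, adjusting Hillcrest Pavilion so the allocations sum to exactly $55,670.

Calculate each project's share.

Combined clients served = 1,206.
Pro-rata amounts: South Interchange 95/1,206 × $55,670 = 4,385.28; Hillcrest Pavilion 543/1,206 × $55,670 = 25,065.35; East Overpass 568/1,206 × $55,670 = 26,219.37.
After rounding ($10): South Interchange $4,390; Hillcrest Pavilion $25,070; East Overpass $26,220. Sum = $55,680.
Difference $55,670 − $55,680 = −$10 applied to Hillcrest Pavilion: Hillcrest Pavilion becomes $25,060.

South Interchange: $4,390 | Hillcrest Pavilion: $25,060 | East Overpass: $26,220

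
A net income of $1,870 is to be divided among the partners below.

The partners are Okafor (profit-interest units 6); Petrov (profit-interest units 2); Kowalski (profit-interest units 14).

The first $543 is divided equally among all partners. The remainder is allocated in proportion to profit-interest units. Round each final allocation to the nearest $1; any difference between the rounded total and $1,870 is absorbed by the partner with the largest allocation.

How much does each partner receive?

Okafor: $543 | Petrov: $302 | Kowalski: $1,025

$543 shared equally gives $181 per partner.
Remainder $1,327 by profit-interest units (total 22): Okafor 361.91 → $362; Petrov 120.64 → $121; Kowalski 844.45 → $844.
Totals: Okafor $181 + $362 = $543; Petrov $181 + $121 = $302; Kowalski $181 + $844 = $1,025.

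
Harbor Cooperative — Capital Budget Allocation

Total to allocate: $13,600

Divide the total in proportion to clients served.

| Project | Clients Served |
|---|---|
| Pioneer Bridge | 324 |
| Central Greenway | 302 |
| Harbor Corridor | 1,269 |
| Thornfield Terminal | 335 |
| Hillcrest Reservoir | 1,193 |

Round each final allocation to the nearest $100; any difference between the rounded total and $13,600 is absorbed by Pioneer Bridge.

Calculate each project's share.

Pioneer Bridge: $1,400 · Central Greenway: $1,200 · Harbor Corridor: $5,000 · Thornfield Terminal: $1,300 · Hillcrest Reservoir: $4,700

Total clients served = 3,423.
Proportional shares: Pioneer Bridge 324/3,423 × $13,600 = 1,287.29; Central Greenway 302/3,423 × $13,600 = 1,199.88; Harbor Corridor 1,269/3,423 × $13,600 = 5,041.89; Thornfield Terminal 335/3,423 × $13,600 = 1,331.00; Hillcrest Reservoir 1,193/3,423 × $13,600 = 4,739.94.
Rounded to nearest $100: Pioneer Bridge $1,300; Central Greenway $1,200; Harbor Corridor $5,000; Thornfield Terminal $1,300; Hillcrest Reservoir $4,700. Sum = $13,500.
Difference $13,600 − $13,500 = +$100 applied to Pioneer Bridge: Pioneer Bridge becomes $1,400.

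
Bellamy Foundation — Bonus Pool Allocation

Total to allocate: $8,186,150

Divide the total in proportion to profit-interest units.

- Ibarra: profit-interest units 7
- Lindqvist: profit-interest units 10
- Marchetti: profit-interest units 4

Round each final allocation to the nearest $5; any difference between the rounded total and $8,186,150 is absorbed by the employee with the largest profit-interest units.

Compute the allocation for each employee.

Ibarra: $2,728,715 · Lindqvist: $3,898,170 · Marchetti: $1,559,265

Combined profit-interest units = 7 + 10 + 4 = 21.
Pro-rata amounts: Ibarra 2,728,716.67; Lindqvist 3,898,166.67; Marchetti 1,559,266.67.
Rounded to nearest $5: Ibarra $2,728,715; Lindqvist $3,898,165; Marchetti $1,559,265. Sum = $8,186,145.
Difference $8,186,150 − $8,186,145 = +$5 applied to largest profit-interest units (Lindqvist): Lindqvist becomes $3,898,170.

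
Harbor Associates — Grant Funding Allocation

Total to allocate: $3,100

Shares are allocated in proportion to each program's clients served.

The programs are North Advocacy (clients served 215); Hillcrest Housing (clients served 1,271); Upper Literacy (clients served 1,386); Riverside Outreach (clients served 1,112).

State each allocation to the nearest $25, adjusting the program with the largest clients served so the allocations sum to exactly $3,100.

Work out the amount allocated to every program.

Sum of clients served: 3,984.
Proportional shares: North Advocacy 215/3,984 × $3,100 = 167.29; Hillcrest Housing 1,271/3,984 × $3,100 = 988.98; Upper Literacy 1,386/3,984 × $3,100 = 1,078.46; Riverside Outreach 1,112/3,984 × $3,100 = 865.26.
After rounding ($25): North Advocacy $175; Hillcrest Housing $1,000; Upper Literacy $1,075; Riverside Outreach $875. Sum = $3,125.
Difference $3,100 − $3,125 = −$25 applied to largest clients served (Upper Literacy): Upper Literacy becomes $1,050.

North Advocacy: $175 · Hillcrest Housing: $1,000 · Upper Literacy: $1,050 · Riverside Outreach: $875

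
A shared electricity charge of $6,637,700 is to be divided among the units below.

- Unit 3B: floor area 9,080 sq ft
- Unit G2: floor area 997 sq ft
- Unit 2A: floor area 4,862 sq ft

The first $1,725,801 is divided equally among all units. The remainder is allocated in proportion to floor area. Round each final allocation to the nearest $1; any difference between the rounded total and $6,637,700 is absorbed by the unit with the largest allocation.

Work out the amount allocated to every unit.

$1,725,801 shared equally gives $575,267 per unit.
Remainder $4,911,899 by floor area (total 14,939): Unit 3B 2,985,477.14 → $2,985,477; Unit G2 327,810.65 → $327,811; Unit 2A 1,598,611.21 → $1,598,611.
Totals: Unit 3B $575,267 + $2,985,477 = $3,560,744; Unit G2 $575,267 + $327,811 = $903,078; Unit 2A $575,267 + $1,598,611 = $2,173,878.

Unit 3B: $3,560,744; Unit G2: $903,078; Unit 2A: $2,173,878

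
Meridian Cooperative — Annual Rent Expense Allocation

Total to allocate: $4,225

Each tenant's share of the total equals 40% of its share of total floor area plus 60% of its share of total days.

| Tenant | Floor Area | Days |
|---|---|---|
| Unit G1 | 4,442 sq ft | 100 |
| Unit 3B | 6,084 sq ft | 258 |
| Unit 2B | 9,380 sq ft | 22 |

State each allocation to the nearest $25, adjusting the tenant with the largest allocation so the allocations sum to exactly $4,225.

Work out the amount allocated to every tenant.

Totals — floor area 19,906, days 380.
Combined weights (40% floor area + 60% days): Unit G1 0.2472; Unit 3B 0.5296; Unit 2B 0.2232.
Unrounded shares: Unit G1 1,044.23; Unit 3B 2,237.66; Unit 2B 943.12.
Rounded to nearest $25: Unit G1 $1,050; Unit 3B $2,250; Unit 2B $950. Sum = $4,250.
Difference $4,225 − $4,250 = −$25 applied to largest allocation (Unit 3B): Unit 3B becomes $2,225.

Unit G1: $1,050; Unit 3B: $2,225; Unit 2B: $950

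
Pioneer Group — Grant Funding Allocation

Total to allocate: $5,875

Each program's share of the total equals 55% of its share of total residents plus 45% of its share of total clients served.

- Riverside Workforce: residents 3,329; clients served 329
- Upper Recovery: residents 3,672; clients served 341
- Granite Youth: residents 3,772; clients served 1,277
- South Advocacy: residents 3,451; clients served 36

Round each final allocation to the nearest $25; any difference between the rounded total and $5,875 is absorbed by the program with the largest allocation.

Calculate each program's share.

Riverside Workforce: $1,200; Upper Recovery: $1,300; Granite Youth: $2,550; South Advocacy: $825

Totals — residents 14,224, clients served 1,983.
Composite weights (55% residents + 45% clients served): Riverside Workforce 0.2034; Upper Recovery 0.2194; Granite Youth 0.4356; South Advocacy 0.1416.
Proportional shares: Riverside Workforce 1,194.87; Upper Recovery 1,288.79; Granite Youth 2,559.39; South Advocacy 831.96.
At nearest $25: Riverside Workforce $1,200; Upper Recovery $1,300; Granite Youth $2,550; South Advocacy $825. Sum = $5,875.
Sum already equals the total — no adjustment.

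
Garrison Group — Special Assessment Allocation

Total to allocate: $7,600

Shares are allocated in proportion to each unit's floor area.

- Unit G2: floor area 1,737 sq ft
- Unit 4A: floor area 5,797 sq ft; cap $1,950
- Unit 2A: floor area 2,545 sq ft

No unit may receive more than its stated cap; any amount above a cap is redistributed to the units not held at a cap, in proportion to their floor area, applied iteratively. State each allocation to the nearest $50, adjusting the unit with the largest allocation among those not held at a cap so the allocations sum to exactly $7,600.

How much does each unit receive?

Unit G2: $2,300 · Unit 4A: $1,950 · Unit 2A: $3,350

Floor area total: 10,079.
Unconstrained shares: Unit G2 1,309.77; Unit 4A 4,371.19; Unit 2A 1,919.04.
Capped: Unit 4A ($1,950); residual $5,650 reallocated over remaining floor area 4,282.
Redistributed shares: Unit G2 2,291.93 → $2,300; Unit 2A 3,358.07 → $3,350.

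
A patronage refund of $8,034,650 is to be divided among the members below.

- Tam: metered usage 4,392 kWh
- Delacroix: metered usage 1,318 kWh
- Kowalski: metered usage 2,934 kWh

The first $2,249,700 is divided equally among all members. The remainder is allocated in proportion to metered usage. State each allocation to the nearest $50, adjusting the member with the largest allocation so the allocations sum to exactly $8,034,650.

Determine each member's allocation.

Tam: $3,689,250 | Delacroix: $1,631,950 | Kowalski: $2,713,450

Equal tier: $2,249,700 ÷ 3 = $749,900 apiece.
Remainder $5,784,950 by metered usage (total 8,644): Tam 2,939,322.12 → $2,939,300; Delacroix 882,064.33 → $882,050; Kowalski 1,963,563.55 → $1,963,550.
Rounding difference +$50 on remainder applied to Tam.
Totals: Tam $749,900 + $2,939,350 = $3,689,250; Delacroix $749,900 + $882,050 = $1,631,950; Kowalski $749,900 + $1,963,550 = $2,713,450.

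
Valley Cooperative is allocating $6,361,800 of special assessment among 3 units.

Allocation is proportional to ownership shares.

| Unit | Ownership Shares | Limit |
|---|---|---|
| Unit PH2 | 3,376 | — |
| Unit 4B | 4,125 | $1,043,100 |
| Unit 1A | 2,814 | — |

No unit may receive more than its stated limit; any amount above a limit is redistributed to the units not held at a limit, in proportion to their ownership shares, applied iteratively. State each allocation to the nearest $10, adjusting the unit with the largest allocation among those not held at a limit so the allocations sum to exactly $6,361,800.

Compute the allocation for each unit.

Unit PH2: $2,900,800; Unit 4B: $1,043,100; Unit 1A: $2,417,900

Total ownership shares = 10,315.
Pro-rata shares before constraints: Unit PH2 2,082,155.77; Unit 4B 2,544,103.25; Unit 1A 1,735,540.98.
Capped: Unit 4B ($1,043,100); residual $5,318,700 reallocated over remaining ownership shares 6,190.
Remaining shares: Unit PH2 2,900,796.64 → $2,900,800; Unit 1A 2,417,903.36 → $2,417,900.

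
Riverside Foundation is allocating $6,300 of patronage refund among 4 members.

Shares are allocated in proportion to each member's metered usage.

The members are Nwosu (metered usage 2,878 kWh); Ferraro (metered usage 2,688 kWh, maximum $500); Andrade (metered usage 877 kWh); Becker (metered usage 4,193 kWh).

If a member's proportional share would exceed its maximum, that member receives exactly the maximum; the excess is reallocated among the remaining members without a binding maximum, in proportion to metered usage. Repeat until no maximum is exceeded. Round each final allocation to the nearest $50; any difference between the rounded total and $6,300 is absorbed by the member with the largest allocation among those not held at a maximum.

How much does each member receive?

Sum of metered usage: 10,636.
Unconstrained shares: Nwosu 1,704.72; Ferraro 1,592.18; Andrade 519.47; Becker 2,483.63.
Cap binds for Ferraro ($500); remaining pool $5,800 reallocated over remaining metered usage 7,948.
Redistributed shares: Nwosu 2,100.20 → $2,100; Andrade 639.98 → $650; Becker 3,059.81 → $3,050.

Nwosu: $2,100 · Ferraro: $500 · Andrade: $650 · Becker: $3,050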